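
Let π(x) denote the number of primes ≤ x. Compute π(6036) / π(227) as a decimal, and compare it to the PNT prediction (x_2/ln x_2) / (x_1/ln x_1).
π(6036)/π(227) = 786/49 ≈ 16.0408;  PNT prediction ≈ 16.5701.

π(227) = 49 and π(6036) = 786, so π(6036)/π(227) ≈ 16.0408. The PNT-predicted ratio is (6036/ln(6036)) / (227/ln(227)) ≈ 16.5701. The two agree to within a few percent, as expected.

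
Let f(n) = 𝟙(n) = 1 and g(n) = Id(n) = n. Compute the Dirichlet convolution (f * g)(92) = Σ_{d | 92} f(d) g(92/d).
(𝟙 * Id)(92) = 168

Divisors of 92: [1, 2, 4, 23, 46, 92]. For each d | 92:
  d = 1: 𝟙(1) · Id(92/1) = 1 · 92 = 92
  d = 2: 𝟙(2) · Id(92/2) = 1 · 46 = 46
  d = 4: 𝟙(4) · Id(92/4) = 1 · 23 = 23
  d = 23: 𝟙(23) · Id(92/23) = 1 · 4 = 4
  d = 46: 𝟙(46) · Id(92/46) = 1 · 2 = 2
  d = 92: 𝟙(92) · Id(92/92) = 1 · 1 = 1
Summing: (𝟙 * Id)(92) = 92 + 46 + 23 + 4 + 2 + 1 = 168.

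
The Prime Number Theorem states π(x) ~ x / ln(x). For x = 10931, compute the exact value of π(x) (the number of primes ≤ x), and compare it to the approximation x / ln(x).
π(10931) = 1327;  x/ln(x) ≈ 1175.46;  relative error ≈ 11.42%.

Directly count primes up to 10931: π(10931) = 1327. The PNT approximation gives 10931/ln(10931) ≈ 10931/9.29936 ≈ 1175.46. Relative error (π(x) − x/ln(x)) / π(x) ≈ 11.42%; the approximation is known to undercount slightly (Li(x) is a better estimate).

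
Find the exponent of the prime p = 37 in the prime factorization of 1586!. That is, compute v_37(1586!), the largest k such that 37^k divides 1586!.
v_37(1586!) = 43

Legendre's formula: v_p(n!) = Σ_{k ≥ 1} ⌊n / p^k⌋. For p = 37, n = 1586, the terms are:
  ⌊1586/37^1⌋ = ⌊1586/37⌋ = 42
  ⌊1586/37^2⌋ = ⌊1586/1369⌋ = 1
(the next term ⌊1586/37^3⌋ = 0, terminating the sum). Summing: v_37(1586!) = 42 + 1 = 43.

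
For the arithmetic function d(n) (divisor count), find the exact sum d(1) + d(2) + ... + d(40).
Σ_{n ≤ 40} d(n) = 158

Compute d(n) for each 1 ≤ n ≤ 40: d(1) = 1, d(2) = 2, d(3) = 2, d(4) = 3, d(5) = 2, d(6) = 4, d(7) = 2, d(8) = 4, d(9) = 3, d(10) = 4, d(11) = 2, d(12) = 6, d(13) = 2, d(14) = 4, d(15) = 4, d(16) = 5, d(17) = 2, d(18) = 6, d(19) = 2, d(20) = 6, d(21) = 4, d(22) = 4, d(23) = 2, d(24) = 8, d(25) = 3, d(26) = 4, d(27) = 4, d(28) = 6, d(29) = 2, d(30) = 8, d(31) = 2, d(32) = 6, d(33) = 4, d(34) = 4, d(35) = 4, d(36) = 9, d(37) = 2, d(38) = 4, d(39) = 4, d(40) = 8. Summing all 40 values: 158. (Dirichlet's divisor formula: Σ_{n ≤ x} d(n) = x ln(x) + (2γ − 1) x + O(√x). For x = 40, the asymptotic estimate is ≈ 153.73.)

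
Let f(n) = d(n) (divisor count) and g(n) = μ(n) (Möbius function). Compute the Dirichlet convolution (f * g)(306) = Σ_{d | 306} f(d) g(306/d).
(d * μ)(306) = 1

Divisors of 306: [1, 2, 3, 6, 9, 17, 18, 34, 51, 102, 153, 306]. For each d | 306:
  d = 1: d(1) · μ(306/1) = 1 · 0 = 0
  d = 2: d(2) · μ(306/2) = 2 · 0 = 0
  d = 3: d(3) · μ(306/3) = 2 · -1 = -2
  d = 6: d(6) · μ(306/6) = 4 · 1 = 4
  d = 9: d(9) · μ(306/9) = 3 · 1 = 3
  d = 17: d(17) · μ(306/17) = 2 · 0 = 0
  d = 18: d(18) · μ(306/18) = 6 · -1 = -6
  d = 34: d(34) · μ(306/34) = 4 · 0 = 0
  d = 51: d(51) · μ(306/51) = 4 · 1 = 4
  d = 102: d(102) · μ(306/102) = 8 · -1 = -8
  d = 153: d(153) · μ(306/153) = 6 · -1 = -6
  d = 306: d(306) · μ(306/306) = 12 · 1 = 12
Summing: (d * μ)(306) = 0 + 0 + -2 + 4 + 3 + 0 + -6 + 0 + 4 + -8 + -6 + 12 = 1.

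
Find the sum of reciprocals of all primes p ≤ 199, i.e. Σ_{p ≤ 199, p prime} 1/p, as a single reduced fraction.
Σ 1/p = 15202313841027497739047080375538859939135227730139536997746371469607707132833646367/7799922041683461553249199106329813876687996789903550945093032474868511536164700810

π(199) = 46, so the primes ≤ 199 are [2, 3, 5, 7, 11, 13, 17, 19, 23, 29, 31, 37, 41, 43, 47, 53, 59, 61, 67, 71, 73, 79, 83, 89, 97, 101, 103, 107, 109, 113, 127, 131, 137, 139, 149, 151, 157, 163, 167, 173, 179, 181, 191, 193, 197, 199]. Summing 1/p over these primes: 15202313841027497739047080375538859939135227730139536997746371469607707132833646367/7799922041683461553249199106329813876687996789903550945093032474868511536164700810 ≈ 1.9490. Mertens estimate ln ln(199) + 0.2615 ≈ 1.9279.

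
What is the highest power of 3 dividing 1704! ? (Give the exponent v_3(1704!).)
v_3(1704!) = 850

Legendre's formula: v_p(n!) = Σ_{k ≥ 1} ⌊n / p^k⌋. For p = 3, n = 1704, the terms are:
  ⌊1704/3^1⌋ = ⌊1704/3⌋ = 568
  ⌊1704/3^2⌋ = ⌊1704/9⌋ = 189
  ⌊1704/3^3⌋ = ⌊1704/27⌋ = 63
  ⌊1704/3^4⌋ = ⌊1704/81⌋ = 21
  ⌊1704/3^5⌋ = ⌊1704/243⌋ = 7
  ⌊1704/3^6⌋ = ⌊1704/729⌋ = 2
(the next term ⌊1704/3^7⌋ = 0, terminating the sum). Summing: v_3(1704!) = 568 + 189 + 63 + 21 + 7 + 2 = 850.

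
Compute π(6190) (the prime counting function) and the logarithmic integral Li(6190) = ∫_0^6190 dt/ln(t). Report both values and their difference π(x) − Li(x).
π(6190) = 804;  Li(6190) ≈ 822.22;  π(x) − Li(x) ≈ -18.22.

Direct count of primes ≤ 6190 gives π(6190) = 804. Numerical evaluation of the logarithmic integral gives Li(6190) ≈ 822.22. The difference π(x) − Li(x) ≈ -18.22 is typically negative for small/moderate x (Li(x) overestimates), though Littlewood's theorem shows this sign changes infinitely often.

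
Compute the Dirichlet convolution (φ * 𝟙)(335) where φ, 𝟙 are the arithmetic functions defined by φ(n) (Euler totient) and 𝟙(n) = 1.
(φ * 𝟙)(335) = 335

Divisors of 335: [1, 5, 67, 335]. For each d | 335:
  d = 1: φ(1) · 𝟙(335/1) = 1 · 1 = 1
  d = 5: φ(5) · 𝟙(335/5) = 4 · 1 = 4
  d = 67: φ(67) · 𝟙(335/67) = 66 · 1 = 66
  d = 335: φ(335) · 𝟙(335/335) = 264 · 1 = 264
Summing: (φ * 𝟙)(335) = 1 + 4 + 66 + 264 = 335.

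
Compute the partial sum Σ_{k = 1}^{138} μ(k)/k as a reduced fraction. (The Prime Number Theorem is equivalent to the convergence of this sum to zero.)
Σ μ(k)/k = -555287024704611060265939362206536129932460842882137/72047817630210000485677936198920432067383702541010310

Values of μ(k) for 1 ≤ k ≤ 138: μ(1) = 1, μ(2) = -1, μ(3) = -1, μ(5) = -1, μ(6) = 1, μ(7) = -1, μ(10) = 1, μ(11) = -1, μ(13) = -1, μ(14) = 1, μ(15) = 1, μ(17) = -1, μ(19) = -1, μ(21) = 1, μ(22) = 1, μ(23) = -1, μ(26) = 1, μ(29) = -1, μ(30) = -1, μ(31) = -1, μ(33) = 1, μ(34) = 1, μ(35) = 1, μ(37) = -1, μ(38) = 1, μ(39) = 1, μ(41) = -1, μ(42) = -1, μ(43) = -1, μ(46) = 1, μ(47) = -1, μ(51) = 1, μ(53) = -1, μ(55) = 1, μ(57) = 1, μ(58) = 1, μ(59) = -1, μ(61) = -1, μ(62) = 1, μ(65) = 1, μ(66) = -1, μ(67) = -1, μ(69) = 1, μ(70) = -1, μ(71) = -1, μ(73) = -1, μ(74) = 1, μ(77) = 1, μ(78) = -1, μ(79) = -1, μ(82) = 1, μ(83) = -1, μ(85) = 1, μ(86) = 1, μ(87) = 1, μ(89) = -1, μ(91) = 1, μ(93) = 1, μ(94) = 1, μ(95) = 1, μ(97) = -1, μ(101) = -1, μ(102) = -1, μ(103) = -1, μ(105) = -1, μ(106) = 1, μ(107) = -1, μ(109) = -1, μ(110) = -1, μ(111) = 1, μ(113) = -1, μ(114) = -1, μ(115) = 1, μ(118) = 1, μ(119) = 1, μ(122) = 1, μ(123) = 1, μ(127) = -1, μ(129) = 1, μ(130) = -1, μ(131) = -1, μ(133) = 1, μ(134) = 1, μ(137) = -1, μ(138) = -1, with μ = 0 on non-squarefree integers. Summing μ(k)/k for k where μ(k) ≠ 0 gives -555287024704611060265939362206536129932460842882137/72047817630210000485677936198920432067383702541010310 ≈ -0.0077. (PNT ⟺ this sum → 0 as n → ∞.)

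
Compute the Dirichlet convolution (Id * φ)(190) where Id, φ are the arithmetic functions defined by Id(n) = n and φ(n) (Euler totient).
(Id * φ)(190) = 999

Divisors of 190: [1, 2, 5, 10, 19, 38, 95, 190]. For each d | 190:
  d = 1: Id(1) · φ(190/1) = 1 · 72 = 72
  d = 2: Id(2) · φ(190/2) = 2 · 72 = 144
  d = 5: Id(5) · φ(190/5) = 5 · 18 = 90
  d = 10: Id(10) · φ(190/10) = 10 · 18 = 180
  d = 19: Id(19) · φ(190/19) = 19 · 4 = 76
  d = 38: Id(38) · φ(190/38) = 38 · 4 = 152
  d = 95: Id(95) · φ(190/95) = 95 · 1 = 95
  d = 190: Id(190) · φ(190/190) = 190 · 1 = 190
Summing: (Id * φ)(190) = 72 + 144 + 90 + 180 + 76 + 152 + 95 + 190 = 999.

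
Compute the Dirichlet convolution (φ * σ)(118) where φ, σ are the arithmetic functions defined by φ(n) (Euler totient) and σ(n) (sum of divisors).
(φ * σ)(118) = 472

Divisors of 118: [1, 2, 59, 118]. For each d | 118:
  d = 1: φ(1) · σ(118/1) = 1 · 180 = 180
  d = 2: φ(2) · σ(118/2) = 1 · 60 = 60
  d = 59: φ(59) · σ(118/59) = 58 · 3 = 174
  d = 118: φ(118) · σ(118/118) = 58 · 1 = 58
Summing: (φ * σ)(118) = 180 + 60 + 174 + 58 = 472.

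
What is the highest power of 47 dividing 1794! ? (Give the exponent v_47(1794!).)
v_47(1794!) = 38

Legendre's formula: v_p(n!) = Σ_{k ≥ 1} ⌊n / p^k⌋. For p = 47, n = 1794, the terms are:
  ⌊1794/47^1⌋ = ⌊1794/47⌋ = 38
(the next term ⌊1794/47^2⌋ = 0, terminating the sum). Summing: v_47(1794!) = 38 = 38.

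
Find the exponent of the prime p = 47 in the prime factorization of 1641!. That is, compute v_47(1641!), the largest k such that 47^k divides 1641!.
v_47(1641!) = 34

Legendre's formula: v_p(n!) = Σ_{k ≥ 1} ⌊n / p^k⌋. For p = 47, n = 1641, the terms are:
  ⌊1641/47^1⌋ = ⌊1641/47⌋ = 34
(the next term ⌊1641/47^2⌋ = 0, terminating the sum). Summing: v_47(1641!) = 34 = 34.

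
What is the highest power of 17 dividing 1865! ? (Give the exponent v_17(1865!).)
v_17(1865!) = 115

Legendre's formula: v_p(n!) = Σ_{k ≥ 1} ⌊n / p^k⌋. For p = 17, n = 1865, the terms are:
  ⌊1865/17^1⌋ = ⌊1865/17⌋ = 109
  ⌊1865/17^2⌋ = ⌊1865/289⌋ = 6
(the next term ⌊1865/17^3⌋ = 0, terminating the sum). Summing: v_17(1865!) = 109 + 6 = 115.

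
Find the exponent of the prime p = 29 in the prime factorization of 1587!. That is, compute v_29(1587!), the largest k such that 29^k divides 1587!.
v_29(1587!) = 55

Legendre's formula: v_p(n!) = Σ_{k ≥ 1} ⌊n / p^k⌋. For p = 29, n = 1587, the terms are:
  ⌊1587/29^1⌋ = ⌊1587/29⌋ = 54
  ⌊1587/29^2⌋ = ⌊1587/841⌋ = 1
(the next term ⌊1587/29^3⌋ = 0, terminating the sum). Summing: v_29(1587!) = 54 + 1 = 55.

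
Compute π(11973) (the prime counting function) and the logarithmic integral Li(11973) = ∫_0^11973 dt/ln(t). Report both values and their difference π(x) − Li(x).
π(11973) = 1436;  Li(11973) ≈ 1458.22;  π(x) − Li(x) ≈ -22.22.

Direct count of primes ≤ 11973 gives π(11973) = 1436. Numerical evaluation of the logarithmic integral gives Li(11973) ≈ 1458.22. The difference π(x) − Li(x) ≈ -22.22 is typically negative for small/moderate x (Li(x) overestimates), though Littlewood's theorem shows this sign changes infinitely often.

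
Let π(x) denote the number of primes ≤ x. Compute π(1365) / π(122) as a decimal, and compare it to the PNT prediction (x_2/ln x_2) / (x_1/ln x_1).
π(1365)/π(122) = 218/30 ≈ 7.2667;  PNT prediction ≈ 7.4457.

π(122) = 30 and π(1365) = 218, so π(1365)/π(122) ≈ 7.2667. The PNT-predicted ratio is (1365/ln(1365)) / (122/ln(122)) ≈ 7.4457. The two agree to within a few percent, as expected.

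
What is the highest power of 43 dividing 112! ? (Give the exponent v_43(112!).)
v_43(112!) = 2

Legendre's formula: v_p(n!) = Σ_{k ≥ 1} ⌊n / p^k⌋. For p = 43, n = 112, the terms are:
  ⌊112/43^1⌋ = ⌊112/43⌋ = 2
(the next term ⌊112/43^2⌋ = 0, terminating the sum). Summing: v_43(112!) = 2 = 2.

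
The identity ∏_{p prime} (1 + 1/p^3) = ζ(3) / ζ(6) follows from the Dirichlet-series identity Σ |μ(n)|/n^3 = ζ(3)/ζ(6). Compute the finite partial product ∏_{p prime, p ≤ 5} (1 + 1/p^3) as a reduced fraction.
∏ = 147/125

The primes p ≤ 5 are [2, 3, 5]. For each, (1 + 1/p^3) = (p^3 + 1)/p^3. Multiplying these fractions over p ∈ [2, 3, 5] gives 147/125. (In the limit P → ∞ this tends to ζ(3)/ζ(6).)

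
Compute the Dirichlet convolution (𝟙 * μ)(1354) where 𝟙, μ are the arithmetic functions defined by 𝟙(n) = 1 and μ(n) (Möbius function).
(𝟙 * μ)(1354) = 0

Divisors of 1354: [1, 2, 677, 1354]. For each d | 1354:
  d = 1: 𝟙(1) · μ(1354/1) = 1 · 1 = 1
  d = 2: 𝟙(2) · μ(1354/2) = 1 · -1 = -1
  d = 677: 𝟙(677) · μ(1354/677) = 1 · -1 = -1
  d = 1354: 𝟙(1354) · μ(1354/1354) = 1 · 1 = 1
Summing: (𝟙 * μ)(1354) = 1 + -1 + -1 + 1 = 0.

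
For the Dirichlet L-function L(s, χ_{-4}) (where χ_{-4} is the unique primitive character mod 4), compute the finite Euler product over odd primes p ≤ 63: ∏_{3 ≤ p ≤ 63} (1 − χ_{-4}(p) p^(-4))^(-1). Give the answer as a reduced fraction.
∏ = 81934214988902113115031508050672702841756592198516788686922065253543/82850154482442028729801746725895742819441886414557775886809038848000

The odd primes p ≤ 63 are [3, 5, 7, 11, 13, 17, 19, 23, 29, 31, 37, 41, 43, 47, 53, 59, 61]. For each, χ(p) = 1 if p ≡ 1 mod 4, χ(p) = −1 if p ≡ 3 mod 4. Taking (1 − χ(p)/p^4)^(-1) = p^4/(p^4 − χ(p)): (1 − (-1)/3^4)^(-1) · (1 − (1)/5^4)^(-1) · (1 − (-1)/7^4)^(-1) · (1 − (-1)/11^4)^(-1) · (1 − (1)/13^4)^(-1) · (1 − (1)/17^4)^(-1) · (1 − (-1)/19^4)^(-1) · (1 − (-1)/23^4)^(-1) · (1 − (1)/29^4)^(-1) · (1 − (-1)/31^4)^(-1) · (1 − (1)/37^4)^(-1) · (1 − (1)/41^4)^(-1) · (1 − (-1)/43^4)^(-1) · (1 − (-1)/47^4)^(-1) · (1 − (1)/53^4)^(-1) · (1 − (-1)/59^4)^(-1) · (1 − (1)/61^4)^(-1) = 81934214988902113115031508050672702841756592198516788686922065253543/82850154482442028729801746725895742819441886414557775886809038848000.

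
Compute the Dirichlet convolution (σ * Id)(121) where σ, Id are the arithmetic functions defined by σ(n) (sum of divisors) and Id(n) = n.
(σ * Id)(121) = 386

Divisors of 121: [1, 11, 121]. For each d | 121:
  d = 1: σ(1) · Id(121/1) = 1 · 121 = 121
  d = 11: σ(11) · Id(121/11) = 12 · 11 = 132
  d = 121: σ(121) · Id(121/121) = 133 · 1 = 133
Summing: (σ * Id)(121) = 121 + 132 + 133 = 386.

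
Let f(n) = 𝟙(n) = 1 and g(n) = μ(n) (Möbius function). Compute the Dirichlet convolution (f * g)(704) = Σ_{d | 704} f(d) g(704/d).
(𝟙 * μ)(704) = 0

Divisors of 704: [1, 2, 4, 8, 11, 16, 22, 32, 44, 64, 88, 176, 352, 704]. For each d | 704:
  d = 1: 𝟙(1) · μ(704/1) = 1 · 0 = 0
  d = 2: 𝟙(2) · μ(704/2) = 1 · 0 = 0
  d = 4: 𝟙(4) · μ(704/4) = 1 · 0 = 0
  d = 8: 𝟙(8) · μ(704/8) = 1 · 0 = 0
  d = 11: 𝟙(11) · μ(704/11) = 1 · 0 = 0
  d = 16: 𝟙(16) · μ(704/16) = 1 · 0 = 0
  d = 22: 𝟙(22) · μ(704/22) = 1 · 0 = 0
  d = 32: 𝟙(32) · μ(704/32) = 1 · 1 = 1
  d = 44: 𝟙(44) · μ(704/44) = 1 · 0 = 0
  d = 64: 𝟙(64) · μ(704/64) = 1 · -1 = -1
  d = 88: 𝟙(88) · μ(704/88) = 1 · 0 = 0
  d = 176: 𝟙(176) · μ(704/176) = 1 · 0 = 0
  d = 352: 𝟙(352) · μ(704/352) = 1 · -1 = -1
  d = 704: 𝟙(704) · μ(704/704) = 1 · 1 = 1
Summing: (𝟙 * μ)(704) = 0 + 0 + 0 + 0 + 0 + 0 + 0 + 1 + 0 + -1 + 0 + 0 + -1 + 1 = 0.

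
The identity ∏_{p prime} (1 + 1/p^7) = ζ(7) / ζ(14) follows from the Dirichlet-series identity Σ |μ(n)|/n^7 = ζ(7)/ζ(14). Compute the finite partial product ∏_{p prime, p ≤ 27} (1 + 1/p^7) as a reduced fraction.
∏ = 1213055423679013780431254747580653474818754487990016/1203084832226034935165248483197620256588271403484375

The primes p ≤ 27 are [2, 3, 5, 7, 11, 13, 17, 19, 23]. For each, (1 + 1/p^7) = (p^7 + 1)/p^7. Multiplying these fractions over p ∈ [2, 3, 5, 7, 11, 13, 17, 19, 23] gives 1213055423679013780431254747580653474818754487990016/1203084832226034935165248483197620256588271403484375. (In the limit P → ∞ this tends to ζ(7)/ζ(14).)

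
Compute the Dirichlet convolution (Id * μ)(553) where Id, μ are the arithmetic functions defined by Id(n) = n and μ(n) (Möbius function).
(Id * μ)(553) = 468

Divisors of 553: [1, 7, 79, 553]. For each d | 553:
  d = 1: Id(1) · μ(553/1) = 1 · 1 = 1
  d = 7: Id(7) · μ(553/7) = 7 · -1 = -7
  d = 79: Id(79) · μ(553/79) = 79 · -1 = -79
  d = 553: Id(553) · μ(553/553) = 553 · 1 = 553
Summing: (Id * μ)(553) = 1 + -7 + -79 + 553 = 468.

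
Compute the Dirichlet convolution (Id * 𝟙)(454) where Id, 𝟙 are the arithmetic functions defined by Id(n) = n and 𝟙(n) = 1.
(Id * 𝟙)(454) = 684

Divisors of 454: [1, 2, 227, 454]. For each d | 454:
  d = 1: Id(1) · 𝟙(454/1) = 1 · 1 = 1
  d = 2: Id(2) · 𝟙(454/2) = 2 · 1 = 2
  d = 227: Id(227) · 𝟙(454/227) = 227 · 1 = 227
  d = 454: Id(454) · 𝟙(454/454) = 454 · 1 = 454
Summing: (Id * 𝟙)(454) = 1 + 2 + 227 + 454 = 684.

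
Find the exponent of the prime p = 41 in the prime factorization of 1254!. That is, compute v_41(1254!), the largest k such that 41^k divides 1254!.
v_41(1254!) = 30

Legendre's formula: v_p(n!) = Σ_{k ≥ 1} ⌊n / p^k⌋. For p = 41, n = 1254, the terms are:
  ⌊1254/41^1⌋ = ⌊1254/41⌋ = 30
(the next term ⌊1254/41^2⌋ = 0, terminating the sum). Summing: v_41(1254!) = 30 = 30.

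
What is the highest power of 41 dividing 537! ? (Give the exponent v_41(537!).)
v_41(537!) = 13

Legendre's formula: v_p(n!) = Σ_{k ≥ 1} ⌊n / p^k⌋. For p = 41, n = 537, the terms are:
  ⌊537/41^1⌋ = ⌊537/41⌋ = 13
(the next term ⌊537/41^2⌋ = 0, terminating the sum). Summing: v_41(537!) = 13 = 13.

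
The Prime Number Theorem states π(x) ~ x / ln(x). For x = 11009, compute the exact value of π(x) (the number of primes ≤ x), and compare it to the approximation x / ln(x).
π(11009) = 1336;  x/ln(x) ≈ 1182.94;  relative error ≈ 11.46%.

Directly count primes up to 11009: π(11009) = 1336. The PNT approximation gives 11009/ln(11009) ≈ 11009/9.30647 ≈ 1182.94. Relative error (π(x) − x/ln(x)) / π(x) ≈ 11.46%; the approximation is known to undercount slightly (Li(x) is a better estimate).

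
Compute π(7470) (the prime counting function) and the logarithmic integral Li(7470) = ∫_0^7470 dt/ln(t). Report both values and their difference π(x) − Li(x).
π(7470) = 945;  Li(7470) ≈ 967.22;  π(x) − Li(x) ≈ -22.22.

Direct count of primes ≤ 7470 gives π(7470) = 945. Numerical evaluation of the logarithmic integral gives Li(7470) ≈ 967.22. The difference π(x) − Li(x) ≈ -22.22 is typically negative for small/moderate x (Li(x) overestimates), though Littlewood's theorem shows this sign changes infinitely often.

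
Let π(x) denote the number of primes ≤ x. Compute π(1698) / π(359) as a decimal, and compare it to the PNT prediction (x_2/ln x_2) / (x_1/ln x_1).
π(1698)/π(359) = 265/72 ≈ 3.6806;  PNT prediction ≈ 3.7416.

π(359) = 72 and π(1698) = 265, so π(1698)/π(359) ≈ 3.6806. The PNT-predicted ratio is (1698/ln(1698)) / (359/ln(359)) ≈ 3.7416. The two agree to within a few percent, as expected.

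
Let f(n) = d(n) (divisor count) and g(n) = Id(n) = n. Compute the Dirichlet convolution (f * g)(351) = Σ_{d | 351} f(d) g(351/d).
(d * Id)(351) = 870

Divisors of 351: [1, 3, 9, 13, 27, 39, 117, 351]. For each d | 351:
  d = 1: d(1) · Id(351/1) = 1 · 351 = 351
  d = 3: d(3) · Id(351/3) = 2 · 117 = 234
  d = 9: d(9) · Id(351/9) = 3 · 39 = 117
  d = 13: d(13) · Id(351/13) = 2 · 27 = 54
  d = 27: d(27) · Id(351/27) = 4 · 13 = 52
  d = 39: d(39) · Id(351/39) = 4 · 9 = 36
  d = 117: d(117) · Id(351/117) = 6 · 3 = 18
  d = 351: d(351) · Id(351/351) = 8 · 1 = 8
Summing: (d * Id)(351) = 351 + 234 + 117 + 54 + 52 + 36 + 18 + 8 = 870.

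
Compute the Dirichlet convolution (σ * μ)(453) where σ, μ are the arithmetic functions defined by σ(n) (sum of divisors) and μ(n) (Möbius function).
(σ * μ)(453) = 453

Divisors of 453: [1, 3, 151, 453]. For each d | 453:
  d = 1: σ(1) · μ(453/1) = 1 · 1 = 1
  d = 3: σ(3) · μ(453/3) = 4 · -1 = -4
  d = 151: σ(151) · μ(453/151) = 152 · -1 = -152
  d = 453: σ(453) · μ(453/453) = 608 · 1 = 608
Summing: (σ * μ)(453) = 1 + -4 + -152 + 608 = 453.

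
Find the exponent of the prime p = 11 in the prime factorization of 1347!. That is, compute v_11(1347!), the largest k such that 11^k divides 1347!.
v_11(1347!) = 134

Legendre's formula: v_p(n!) = Σ_{k ≥ 1} ⌊n / p^k⌋. For p = 11, n = 1347, the terms are:
  ⌊1347/11^1⌋ = ⌊1347/11⌋ = 122
  ⌊1347/11^2⌋ = ⌊1347/121⌋ = 11
  ⌊1347/11^3⌋ = ⌊1347/1331⌋ = 1
(the next term ⌊1347/11^4⌋ = 0, terminating the sum). Summing: v_11(1347!) = 122 + 11 + 1 = 134.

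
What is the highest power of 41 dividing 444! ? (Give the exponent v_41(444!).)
v_41(444!) = 10

Legendre's formula: v_p(n!) = Σ_{k ≥ 1} ⌊n / p^k⌋. For p = 41, n = 444, the terms are:
  ⌊444/41^1⌋ = ⌊444/41⌋ = 10
(the next term ⌊444/41^2⌋ = 0, terminating the sum). Summing: v_41(444!) = 10 = 10.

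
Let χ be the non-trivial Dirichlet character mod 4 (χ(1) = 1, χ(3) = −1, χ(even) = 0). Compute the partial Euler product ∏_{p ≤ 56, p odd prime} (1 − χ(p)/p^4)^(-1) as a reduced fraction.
∏ = 257364431333305770108011762895409938991497014556861335561/260241495905762991772533773778373936417391479107040051200

The odd primes p ≤ 56 are [3, 5, 7, 11, 13, 17, 19, 23, 29, 31, 37, 41, 43, 47, 53]. For each, χ(p) = 1 if p ≡ 1 mod 4, χ(p) = −1 if p ≡ 3 mod 4. Taking (1 − χ(p)/p^4)^(-1) = p^4/(p^4 − χ(p)): (1 − (-1)/3^4)^(-1) · (1 − (1)/5^4)^(-1) · (1 − (-1)/7^4)^(-1) · (1 − (-1)/11^4)^(-1) · (1 − (1)/13^4)^(-1) · (1 − (1)/17^4)^(-1) · (1 − (-1)/19^4)^(-1) · (1 − (-1)/23^4)^(-1) · (1 − (1)/29^4)^(-1) · (1 − (-1)/31^4)^(-1) · (1 − (1)/37^4)^(-1) · (1 − (1)/41^4)^(-1) · (1 − (-1)/43^4)^(-1) · (1 − (-1)/47^4)^(-1) · (1 − (1)/53^4)^(-1) = 257364431333305770108011762895409938991497014556861335561/260241495905762991772533773778373936417391479107040051200.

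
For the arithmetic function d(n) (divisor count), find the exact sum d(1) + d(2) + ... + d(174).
Σ_{n ≤ 174} d(n) = 927

Compute d(n) for each 1 ≤ n ≤ 174: d(1) = 1, d(2) = 2, d(3) = 2, d(4) = 3, d(5) = 2, d(6) = 4, d(7) = 2, d(8) = 4, d(9) = 3, d(10) = 4, d(11) = 2, d(12) = 6, d(13) = 2, d(14) = 4, d(15) = 4, d(16) = 5, d(17) = 2, d(18) = 6, d(19) = 2, d(20) = 6, d(21) = 4, d(22) = 4, d(23) = 2, d(24) = 8, d(25) = 3, d(26) = 4, d(27) = 4, d(28) = 6, d(29) = 2, d(30) = 8, d(31) = 2, d(32) = 6, d(33) = 4, d(34) = 4, d(35) = 4, d(36) = 9, d(37) = 2, d(38) = 4, d(39) = 4, d(40) = 8, d(41) = 2, d(42) = 8, d(43) = 2, d(44) = 6, d(45) = 6, d(46) = 4, d(47) = 2, d(48) = 10, d(49) = 3, d(50) = 6, d(51) = 4, d(52) = 6, d(53) = 2, d(54) = 8, d(55) = 4, d(56) = 8, d(57) = 4, d(58) = 4, d(59) = 2, d(60) = 12, d(61) = 2, d(62) = 4, d(63) = 6, d(64) = 7, d(65) = 4, d(66) = 8, d(67) = 2, d(68) = 6, d(69) = 4, d(70) = 8, d(71) = 2, d(72) = 12, d(73) = 2, d(74) = 4, d(75) = 6, d(76) = 6, d(77) = 4, d(78) = 8, d(79) = 2, d(80) = 10, d(81) = 5, d(82) = 4, d(83) = 2, d(84) = 12, d(85) = 4, d(86) = 4, d(87) = 4, d(88) = 8, d(89) = 2, d(90) = 12, d(91) = 4, d(92) = 6, d(93) = 4, d(94) = 4, d(95) = 4, d(96) = 12, d(97) = 2, d(98) = 6, d(99) = 6, d(100) = 9, d(101) = 2, d(102) = 8, d(103) = 2, d(104) = 8, d(105) = 8, d(106) = 4, d(107) = 2, d(108) = 12, d(109) = 2, d(110) = 8, d(111) = 4, d(112) = 10, d(113) = 2, d(114) = 8, d(115) = 4, d(116) = 6, d(117) = 6, d(118) = 4, d(119) = 4, d(120) = 16, d(121) = 3, d(122) = 4, d(123) = 4, d(124) = 6, d(125) = 4, d(126) = 12, d(127) = 2, d(128) = 8, d(129) = 4, d(130) = 8, d(131) = 2, d(132) = 12, d(133) = 4, d(134) = 4, d(135) = 8, d(136) = 8, d(137) = 2, d(138) = 8, d(139) = 2, d(140) = 12, d(141) = 4, d(142) = 4, d(143) = 4, d(144) = 15, d(145) = 4, d(146) = 4, d(147) = 6, d(148) = 6, d(149) = 2, d(150) = 12, d(151) = 2, d(152) = 8, d(153) = 6, d(154) = 8, d(155) = 4, d(156) = 12, d(157) = 2, d(158) = 4, d(159) = 4, d(160) = 12, d(161) = 4, d(162) = 10, d(163) = 2, d(164) = 6, d(165) = 8, d(166) = 4, d(167) = 2, d(168) = 16, d(169) = 3, d(170) = 8, d(171) = 6, d(172) = 6, d(173) = 2, d(174) = 8. Summing all 174 values: 927. (Dirichlet's divisor formula: Σ_{n ≤ x} d(n) = x ln(x) + (2γ − 1) x + O(√x). For x = 174, the asymptotic estimate is ≈ 924.55.)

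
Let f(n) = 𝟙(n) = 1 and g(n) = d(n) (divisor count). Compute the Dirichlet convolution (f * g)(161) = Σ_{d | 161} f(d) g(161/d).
(𝟙 * d)(161) = 9

Divisors of 161: [1, 7, 23, 161]. For each d | 161:
  d = 1: 𝟙(1) · d(161/1) = 1 · 4 = 4
  d = 7: 𝟙(7) · d(161/7) = 1 · 2 = 2
  d = 23: 𝟙(23) · d(161/23) = 1 · 2 = 2
  d = 161: 𝟙(161) · d(161/161) = 1 · 1 = 1
Summing: (𝟙 * d)(161) = 4 + 2 + 2 + 1 = 9.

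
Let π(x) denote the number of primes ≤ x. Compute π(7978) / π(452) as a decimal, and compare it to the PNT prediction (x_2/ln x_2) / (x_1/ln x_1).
π(7978)/π(452) = 1006/87 ≈ 11.5632;  PNT prediction ≈ 12.0107.

π(452) = 87 and π(7978) = 1006, so π(7978)/π(452) ≈ 11.5632. The PNT-predicted ratio is (7978/ln(7978)) / (452/ln(452)) ≈ 12.0107. The two agree to within a few percent, as expected.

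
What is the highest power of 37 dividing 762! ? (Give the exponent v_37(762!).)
v_37(762!) = 20

Legendre's formula: v_p(n!) = Σ_{k ≥ 1} ⌊n / p^k⌋. For p = 37, n = 762, the terms are:
  ⌊762/37^1⌋ = ⌊762/37⌋ = 20
(the next term ⌊762/37^2⌋ = 0, terminating the sum). Summing: v_37(762!) = 20 = 20.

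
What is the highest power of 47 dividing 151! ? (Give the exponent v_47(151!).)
v_47(151!) = 3

Legendre's formula: v_p(n!) = Σ_{k ≥ 1} ⌊n / p^k⌋. For p = 47, n = 151, the terms are:
  ⌊151/47^1⌋ = ⌊151/47⌋ = 3
(the next term ⌊151/47^2⌋ = 0, terminating the sum). Summing: v_47(151!) = 3 = 3.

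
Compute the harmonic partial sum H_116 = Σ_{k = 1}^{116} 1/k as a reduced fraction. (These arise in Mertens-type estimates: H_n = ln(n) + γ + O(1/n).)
H_116 = 92723052988307480317436790993517488799788772043569/17379782769567790172972927968296006432665936992320

Direct summation: H_116 = 1 + 1/2 + ... + 1/116. The least common denominator is lcm(1, ..., 116) = 955888052326228459513511038256280353796626534577600; over this denominator the numerator is 955888052326228459513511038256280353796626534577600 + 477944026163114229756755519128140176898313267288800 + 318629350775409486504503679418760117932208844859200 + 238972013081557114878377759564070088449156633644400 + 191177610465245691902702207651256070759325306915520 + 159314675387704743252251839709380058966104422429600 + 136555436046604065644787291179468621970946647796800 + 119486006540778557439188879782035044224578316822200 + 106209783591803162168167893139586705977402948286400 + 95588805232622845951351103825628035379662653457760 + 86898913847838950864864639841480032163329684961600 + 79657337693852371626125919854690029483052211214800 + 73529850178940650731808541404329257984355887275200 + 68277718023302032822393645589734310985473323898400 + 63725870155081897300900735883752023586441768971840 + 59743003270389278719594439891017522112289158411100 + 56228708960366379971383002250369432576272149092800 + 53104891795901581084083946569793352988701474143200 + 50309897490854129448079528329277913357717186030400 + 47794402616311422975675551912814017689831326728880 + 45518478682201355214929097059822873990315549265600 + 43449456923919475432432319920740016081664842480800 + 41560350101140367804935262532881754512896805851200 + 39828668846926185813062959927345014741526105607400 + 38235522093049138380540441530251214151865061383104 + 36764925089470325365904270702164628992177943637600 + 35403261197267720722722631046528901992467649428800 + 34138859011651016411196822794867155492736661949200 + 32961656976766498603914173732975184613676777054400 + 31862935077540948650450367941876011793220884485920 + 30835098462136401919790678653428398509568597889600 + 29871501635194639359797219945508761056144579205550 + 28966304615946316954954879947160010721109894987200 + 28114354480183189985691501125184716288136074546400 + 27311087209320813128957458235893724394189329559360 + 26552445897950790542041973284896676494350737071600 + 25834812225033201608473271304223793345854771204800 + 25154948745427064724039764164638956678858593015200 + 24509950059646883577269513801443085994785295758400 + 23897201308155711487837775956407008844915663364440 + 23314342739664108768622220445275130580405525233600 + 22759239341100677607464548529911436995157774632800 + 22229954705261126965430489261773961716200617083200 + 21724728461959737716216159960370008040832421240400 + 21241956718360632433633578627917341195480589657280 + 20780175050570183902467631266440877256448402925600 + 20338043666515499138585341239495326676523968820800 + 19914334423463092906531479963672507370763052803700 + 19507919435229152234969613025638374567278092542400 + 19117761046524569190270220765125607075932530691552 + 18742902986788793323794334083456477525424049697600 + 18382462544735162682952135351082314496088971818800 + 18035623628796763387047378080307176486728802539200 + 17701630598633860361361315523264450996233824714400 + 17379782769567790172972927968296006432665936992320 + 17069429505825508205598411397433577746368330974600 + 16769965830284709816026509443092637785905728676800 + 16480828488383249301957086866487592306838388527200 + 16201492412308956940906966750106446674519093806400 + 15931467538770474325225183970938005896610442242960 + 15670295939774237041205098987807874652403713681600 + 15417549231068200959895339326714199254784298944800 + 15172826227400451738309699019940957996771849755200 + 14935750817597319679898609972754380528072289602775 + 14705970035788130146361708280865851596871177455040 + 14483152307973158477477439973580005360554947493600 + 14266985855615350141992702063526572444725769172800 + 14057177240091594992845750562592358144068037273200 + 13853450033713455934978420844293918170965601950400 + 13655543604660406564478729117946862197094664779680 + 13463212004594767035401563919102540194318683585600 + 13276222948975395271020986642448338247175368535800 + 13094356881181211774157685455565484298583925131200 + 12917406112516600804236635652111896672927385602400 + 12745174031016379460180147176750404717288353794368 + 12577474372713532362019882082319478339429296507600 + 12414130549691278694980662834497147451904240708800 + 12254975029823441788634756900721542997392647879200 + 12099848763623145057133051117168105744261095374400 + 11948600654077855743918887978203504422457831682220 + 11801087065755906907574210348842967330822549809600 + 11657171369832054384311110222637565290202762616800 + 11516723522002752524259169135617835587911163067200 + 11379619670550338803732274264955718497578887316400 + 11245741792073275994276600450073886515254429818560 + 11114977352630563482715244630886980858100308541600 + 10987218992255499534638057910991728204558925684800 + 10862364230979868858108079980185004020416210620200 + 10740315194676724264196753238834610716816028478400 + 10620978359180316216816789313958670597740294828640 + 10504264311277235818829791629189893997765126753600 + 10390087525285091951233815633220438628224201462800 + 10278366154045467306596892884476132836522865963200 + 10169021833257749569292670619747663338261984410400 + 10061979498170825889615905665855582671543437206080 + 9957167211731546453265739981836253685381526401850 + 9854516003363179994984649878930725296872438500800 + 9753959717614576117484806512819187283639046271200 + 9655434871982105651651626649053336907036631662400 + 9558880523262284595135110382562803537966265345776 + 9464238141843846133797138992636439146501252817600 + 9371451493394396661897167041728238762712024848800 + 9280466527439111257412728526760003434918704219200 + 9191231272367581341476067675541157248044485909400 + 9103695736440271042985819411964574798063109853120 + 9017811814398381693523689040153588243364401269600 + 8933533199310546350593561105198881811183425556800 + 8850815299316930180680657761632225498116912357200 + 8769615158956224399206523286754865631161711326400 + 8689891384783895086486463984148003216332968496160 + 8611604075011067202824423768074597781951590401600 + 8534714752912754102799205698716788873184165487300 + 8459186303771933270031071135011330564571916235200 + 8384982915142354908013254721546318892952864338400 + 8312070020228073560987052506576350902579361170240 + 8240414244191624650978543433243796153419194263600 = 5099767914356911417459023504643461883988382462396295, so H_116 = 5099767914356911417459023504643461883988382462396295/955888052326228459513511038256280353796626534577600; reducing by gcd(5099767914356911417459023504643461883988382462396295, 955888052326228459513511038256280353796626534577600) = 55 gives 92723052988307480317436790993517488799788772043569/17379782769567790172972927968296006432665936992320 ≈ 5.33511. (The PNT-adjacent estimate ln(116) + γ ≈ 5.33081 matches within O(1/n).)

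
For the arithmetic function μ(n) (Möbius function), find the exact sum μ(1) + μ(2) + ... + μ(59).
Σ_{n ≤ 59} μ(n) = -1

Compute μ(n) for each 1 ≤ n ≤ 59: μ(1) = 1, μ(2) = -1, μ(3) = -1, μ(4) = 0, μ(5) = -1, μ(6) = 1, μ(7) = -1, μ(8) = 0, μ(9) = 0, μ(10) = 1, μ(11) = -1, μ(12) = 0, μ(13) = -1, μ(14) = 1, μ(15) = 1, μ(16) = 0, μ(17) = -1, μ(18) = 0, μ(19) = -1, μ(20) = 0, μ(21) = 1, μ(22) = 1, μ(23) = -1, μ(24) = 0, μ(25) = 0, μ(26) = 1, μ(27) = 0, μ(28) = 0, μ(29) = -1, μ(30) = -1, μ(31) = -1, μ(32) = 0, μ(33) = 1, μ(34) = 1, μ(35) = 1, μ(36) = 0, μ(37) = -1, μ(38) = 1, μ(39) = 1, μ(40) = 0, μ(41) = -1, μ(42) = -1, μ(43) = -1, μ(44) = 0, μ(45) = 0, μ(46) = 1, μ(47) = -1, μ(48) = 0, μ(49) = 0, μ(50) = 0, μ(51) = 1, μ(52) = 0, μ(53) = -1, μ(54) = 0, μ(55) = 1, μ(56) = 0, μ(57) = 1, μ(58) = 1, μ(59) = -1. Summing all 59 values: -1. (Mertens function M(x) = Σ_{n ≤ x} μ(n); on average M(x) should be small (PNT ⟺ M(x) = o(x)).)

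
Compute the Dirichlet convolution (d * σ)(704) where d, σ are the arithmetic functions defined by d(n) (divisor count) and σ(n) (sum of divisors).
(d * σ)(704) = 6524

Divisors of 704: [1, 2, 4, 8, 11, 16, 22, 32, 44, 64, 88, 176, 352, 704]. For each d | 704:
  d = 1: d(1) · σ(704/1) = 1 · 1524 = 1524
  d = 2: d(2) · σ(704/2) = 2 · 756 = 1512
  d = 4: d(4) · σ(704/4) = 3 · 372 = 1116
  d = 8: d(8) · σ(704/8) = 4 · 180 = 720
  d = 11: d(11) · σ(704/11) = 2 · 127 = 254
  d = 16: d(16) · σ(704/16) = 5 · 84 = 420
  d = 22: d(22) · σ(704/22) = 4 · 63 = 252
  d = 32: d(32) · σ(704/32) = 6 · 36 = 216
  d = 44: d(44) · σ(704/44) = 6 · 31 = 186
  d = 64: d(64) · σ(704/64) = 7 · 12 = 84
  d = 88: d(88) · σ(704/88) = 8 · 15 = 120
  d = 176: d(176) · σ(704/176) = 10 · 7 = 70
  d = 352: d(352) · σ(704/352) = 12 · 3 = 36
  d = 704: d(704) · σ(704/704) = 14 · 1 = 14
Summing: (d * σ)(704) = 1524 + 1512 + 1116 + 720 + 254 + 420 + 252 + 216 + 186 + 84 + 120 + 70 + 36 + 14 = 6524.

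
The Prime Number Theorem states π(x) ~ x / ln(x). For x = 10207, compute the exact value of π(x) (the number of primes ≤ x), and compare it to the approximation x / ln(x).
π(10207) = 1252;  x/ln(x) ≈ 1105.75;  relative error ≈ 11.68%.

Directly count primes up to 10207: π(10207) = 1252. The PNT approximation gives 10207/ln(10207) ≈ 10207/9.23083 ≈ 1105.75. Relative error (π(x) − x/ln(x)) / π(x) ≈ 11.68%; the approximation is known to undercount slightly (Li(x) is a better estimate).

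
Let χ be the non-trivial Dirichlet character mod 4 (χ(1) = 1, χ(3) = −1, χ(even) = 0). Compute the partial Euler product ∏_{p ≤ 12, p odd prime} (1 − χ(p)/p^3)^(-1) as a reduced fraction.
∏ = 24457125/25252352

The odd primes p ≤ 12 are [3, 5, 7, 11]. For each, χ(p) = 1 if p ≡ 1 mod 4, χ(p) = −1 if p ≡ 3 mod 4. Taking (1 − χ(p)/p^3)^(-1) = p^3/(p^3 − χ(p)): (1 − (-1)/3^3)^(-1) · (1 − (1)/5^3)^(-1) · (1 − (-1)/7^3)^(-1) · (1 − (-1)/11^3)^(-1) = 24457125/25252352.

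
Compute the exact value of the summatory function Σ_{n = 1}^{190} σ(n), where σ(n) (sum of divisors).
Σ_{n ≤ 190} σ(n) = 29790

Compute σ(n) for each 1 ≤ n ≤ 190: σ(1) = 1, σ(2) = 3, σ(3) = 4, σ(4) = 7, σ(5) = 6, σ(6) = 12, σ(7) = 8, σ(8) = 15, σ(9) = 13, σ(10) = 18, σ(11) = 12, σ(12) = 28, σ(13) = 14, σ(14) = 24, σ(15) = 24, σ(16) = 31, σ(17) = 18, σ(18) = 39, σ(19) = 20, σ(20) = 42, σ(21) = 32, σ(22) = 36, σ(23) = 24, σ(24) = 60, σ(25) = 31, σ(26) = 42, σ(27) = 40, σ(28) = 56, σ(29) = 30, σ(30) = 72, σ(31) = 32, σ(32) = 63, σ(33) = 48, σ(34) = 54, σ(35) = 48, σ(36) = 91, σ(37) = 38, σ(38) = 60, σ(39) = 56, σ(40) = 90, σ(41) = 42, σ(42) = 96, σ(43) = 44, σ(44) = 84, σ(45) = 78, σ(46) = 72, σ(47) = 48, σ(48) = 124, σ(49) = 57, σ(50) = 93, σ(51) = 72, σ(52) = 98, σ(53) = 54, σ(54) = 120, σ(55) = 72, σ(56) = 120, σ(57) = 80, σ(58) = 90, σ(59) = 60, σ(60) = 168, σ(61) = 62, σ(62) = 96, σ(63) = 104, σ(64) = 127, σ(65) = 84, σ(66) = 144, σ(67) = 68, σ(68) = 126, σ(69) = 96, σ(70) = 144, σ(71) = 72, σ(72) = 195, σ(73) = 74, σ(74) = 114, σ(75) = 124, σ(76) = 140, σ(77) = 96, σ(78) = 168, σ(79) = 80, σ(80) = 186, σ(81) = 121, σ(82) = 126, σ(83) = 84, σ(84) = 224, σ(85) = 108, σ(86) = 132, σ(87) = 120, σ(88) = 180, σ(89) = 90, σ(90) = 234, σ(91) = 112, σ(92) = 168, σ(93) = 128, σ(94) = 144, σ(95) = 120, σ(96) = 252, σ(97) = 98, σ(98) = 171, σ(99) = 156, σ(100) = 217, σ(101) = 102, σ(102) = 216, σ(103) = 104, σ(104) = 210, σ(105) = 192, σ(106) = 162, σ(107) = 108, σ(108) = 280, σ(109) = 110, σ(110) = 216, σ(111) = 152, σ(112) = 248, σ(113) = 114, σ(114) = 240, σ(115) = 144, σ(116) = 210, σ(117) = 182, σ(118) = 180, σ(119) = 144, σ(120) = 360, σ(121) = 133, σ(122) = 186, σ(123) = 168, σ(124) = 224, σ(125) = 156, σ(126) = 312, σ(127) = 128, σ(128) = 255, σ(129) = 176, σ(130) = 252, σ(131) = 132, σ(132) = 336, σ(133) = 160, σ(134) = 204, σ(135) = 240, σ(136) = 270, σ(137) = 138, σ(138) = 288, σ(139) = 140, σ(140) = 336, σ(141) = 192, σ(142) = 216, σ(143) = 168, σ(144) = 403, σ(145) = 180, σ(146) = 222, σ(147) = 228, σ(148) = 266, σ(149) = 150, σ(150) = 372, σ(151) = 152, σ(152) = 300, σ(153) = 234, σ(154) = 288, σ(155) = 192, σ(156) = 392, σ(157) = 158, σ(158) = 240, σ(159) = 216, σ(160) = 378, σ(161) = 192, σ(162) = 363, σ(163) = 164, σ(164) = 294, σ(165) = 288, σ(166) = 252, σ(167) = 168, σ(168) = 480, σ(169) = 183, σ(170) = 324, σ(171) = 260, σ(172) = 308, σ(173) = 174, σ(174) = 360, σ(175) = 248, σ(176) = 372, σ(177) = 240, σ(178) = 270, σ(179) = 180, σ(180) = 546, σ(181) = 182, σ(182) = 336, σ(183) = 248, σ(184) = 360, σ(185) = 228, σ(186) = 384, σ(187) = 216, σ(188) = 336, σ(189) = 320, σ(190) = 360. Summing all 190 values: 29790. (Average order: Σ_{n ≤ x} σ(n) ~ (π²/12) x². For x = 190, (π²/12)·190² ≈ 29691.06.)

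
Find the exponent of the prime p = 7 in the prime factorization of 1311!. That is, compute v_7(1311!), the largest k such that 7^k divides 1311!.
v_7(1311!) = 216

Legendre's formula: v_p(n!) = Σ_{k ≥ 1} ⌊n / p^k⌋. For p = 7, n = 1311, the terms are:
  ⌊1311/7^1⌋ = ⌊1311/7⌋ = 187
  ⌊1311/7^2⌋ = ⌊1311/49⌋ = 26
  ⌊1311/7^3⌋ = ⌊1311/343⌋ = 3
(the next term ⌊1311/7^4⌋ = 0, terminating the sum). Summing: v_7(1311!) = 187 + 26 + 3 = 216.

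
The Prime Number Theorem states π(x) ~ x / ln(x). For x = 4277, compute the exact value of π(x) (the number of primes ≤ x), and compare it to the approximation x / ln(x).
π(4277) = 587;  x/ln(x) ≈ 511.54;  relative error ≈ 12.85%.

Directly count primes up to 4277: π(4277) = 587. The PNT approximation gives 4277/ln(4277) ≈ 4277/8.36101 ≈ 511.54. Relative error (π(x) − x/ln(x)) / π(x) ≈ 12.85%; the approximation is known to undercount slightly (Li(x) is a better estimate).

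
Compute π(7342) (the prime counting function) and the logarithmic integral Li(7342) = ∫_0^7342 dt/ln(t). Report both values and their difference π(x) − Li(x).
π(7342) = 935;  Li(7342) ≈ 952.85;  π(x) − Li(x) ≈ -17.85.

Direct count of primes ≤ 7342 gives π(7342) = 935. Numerical evaluation of the logarithmic integral gives Li(7342) ≈ 952.85. The difference π(x) − Li(x) ≈ -17.85 is typically negative for small/moderate x (Li(x) overestimates), though Littlewood's theorem shows this sign changes infinitely often.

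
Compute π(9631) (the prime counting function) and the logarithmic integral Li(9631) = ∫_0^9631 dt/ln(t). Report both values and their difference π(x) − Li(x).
π(9631) = 1190;  Li(9631) ≈ 1205.99;  π(x) − Li(x) ≈ -15.99.

Direct count of primes ≤ 9631 gives π(9631) = 1190. Numerical evaluation of the logarithmic integral gives Li(9631) ≈ 1205.99. The difference π(x) − Li(x) ≈ -15.99 is typically negative for small/moderate x (Li(x) overestimates), though Littlewood's theorem shows this sign changes infinitely often.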